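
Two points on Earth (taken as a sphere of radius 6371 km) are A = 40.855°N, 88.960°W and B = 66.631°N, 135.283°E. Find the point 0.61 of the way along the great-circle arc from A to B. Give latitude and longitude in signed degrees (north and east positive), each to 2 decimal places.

The central angle between A and B is δ = 1.1750 rad.
With f = 0.61, the slerp weights are sin((1−f)δ)/sin δ = 0.4794 and sin(fδ)/sin δ = 0.7120.
Weighted sum of the unit vectors: (0.4794)·(0.0137,-0.7562,0.6541) + (0.7120)·(-0.2819,0.2791,0.9180) = (-0.1941, -0.1639, 0.9672).
Converting back: φ = atan2(z, √(x²+y²)) = 75.28°, λ = atan2(y, x) = -139.83°.

75.28°, -139.83°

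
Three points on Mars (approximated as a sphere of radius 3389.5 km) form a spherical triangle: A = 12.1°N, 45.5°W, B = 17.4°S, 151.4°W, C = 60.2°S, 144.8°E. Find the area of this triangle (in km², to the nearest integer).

21464067 km²

Side lengths (central angles): a = 1.0828, b = 2.2916, c = 1.8947 rad; semiperimeter s = 2.6346.
By l'Huilier's theorem, tan(E/4) = √[tan(s/2) tan((s−a)/2) tan((s−b)/2) tan((s−c)/2)], giving spherical excess E = 1.8683 rad.
Area = E·R² = 1.8683 × (3389.5)² ≈ 21464067 km².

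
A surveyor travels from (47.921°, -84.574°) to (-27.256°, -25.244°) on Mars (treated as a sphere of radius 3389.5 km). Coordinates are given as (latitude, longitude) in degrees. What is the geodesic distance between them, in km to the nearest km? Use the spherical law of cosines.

With latitudes φ₁ = 47.921°, φ₂ = -27.256° and longitude difference Δλ = 59.330°:
cos c = sin φ₁ sin φ₂ + cos φ₁ cos φ₂ cos Δλ = (0.7422)(-0.4580) + (0.6702)(0.8890)(0.5101) = -0.03603,
so c = arccos(-0.03603) = 1.60683 rad.
Distance = R·c = 3389.5 × 1.6068 ≈ 5446 km.

5446 km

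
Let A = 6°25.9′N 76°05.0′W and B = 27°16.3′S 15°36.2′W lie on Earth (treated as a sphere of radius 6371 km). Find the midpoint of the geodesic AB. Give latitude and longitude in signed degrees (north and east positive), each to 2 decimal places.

-12.01°, -47.70°

The central angle between A and B is δ = 1.1768 rad.
With f = 0.5, the slerp weights are sin((1−f)δ)/sin δ = 0.6011 and sin(fδ)/sin δ = 0.6011.
Weighted sum of the unit vectors: (0.6011)·(0.2390,-0.9645,0.1120) + (0.6011)·(0.8561,-0.2391,-0.4582) = (0.6582, -0.7235, -0.2081).
Converting back: φ = atan2(z, √(x²+y²)) = -12.01°, λ = atan2(y, x) = -47.70°.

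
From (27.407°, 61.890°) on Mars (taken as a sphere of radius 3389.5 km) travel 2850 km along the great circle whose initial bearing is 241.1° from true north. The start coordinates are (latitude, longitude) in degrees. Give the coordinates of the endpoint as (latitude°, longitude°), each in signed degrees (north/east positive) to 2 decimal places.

-0.73°, 21.16°

Angular distance δ = d/R = 2850/3389.5 = 0.84083 rad; initial bearing θ = 4.2080 rad.
sin φ₂ = sin φ₁ cos δ + cos φ₁ sin δ cos θ = (0.4603)(0.6668) + (0.8878)(0.7452)(-0.4833) = -0.0128, so φ₂ = -0.73°.
Δλ = atan2(sin θ sin δ cos φ₁, cos δ − sin φ₁ sin φ₂) = atan2(-0.5792, 0.6727) = -40.726°.
λ₂ = 61.890° − 40.726° = 21.16°.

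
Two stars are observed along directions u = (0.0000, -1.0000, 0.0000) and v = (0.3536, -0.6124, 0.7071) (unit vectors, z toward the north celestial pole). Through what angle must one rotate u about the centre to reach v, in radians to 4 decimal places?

u·v = 0.6124; |u| = 1.0000, |v| = 1.0000.
cos θ = (u·v)/(|u||v|) = 0.6124, so θ = 0.9117 rad.

0.9117 rad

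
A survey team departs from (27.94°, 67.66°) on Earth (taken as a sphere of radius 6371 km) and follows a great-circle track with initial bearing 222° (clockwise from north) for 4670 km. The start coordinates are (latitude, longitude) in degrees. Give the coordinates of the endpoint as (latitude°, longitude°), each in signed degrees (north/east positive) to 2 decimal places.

Angular distance δ = d/R = 4670/6371 = 0.73301 rad; initial bearing θ = 3.8746 rad.
sin φ₂ = sin φ₁ cos δ + cos φ₁ sin δ cos θ = (0.4685)(0.7432) + (0.8834)(0.6691)(-0.7431) = -0.0911, so φ₂ = -5.23°.
Δλ = atan2(sin θ sin δ cos φ₁, cos δ − sin φ₁ sin φ₂) = atan2(-0.3955, 0.7858) = -26.717°.
λ₂ = 67.660° − 26.717° = 40.94°.

-5.23°, 40.94°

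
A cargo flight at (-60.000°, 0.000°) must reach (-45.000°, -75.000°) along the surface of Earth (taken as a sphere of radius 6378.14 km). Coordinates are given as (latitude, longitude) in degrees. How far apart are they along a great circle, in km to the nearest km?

5038 km

With latitudes φ₁ = -60.000°, φ₂ = -45.000° and longitude difference Δλ = -75.000°:
cos c = sin φ₁ sin φ₂ + cos φ₁ cos φ₂ cos Δλ = (-0.8660)(-0.7071) + (0.5000)(0.7071)(0.2588) = 0.70388,
so c = arccos(0.70388) = 0.78995 rad.
Distance = R·c = 6378.14 × 0.7900 ≈ 5038 km.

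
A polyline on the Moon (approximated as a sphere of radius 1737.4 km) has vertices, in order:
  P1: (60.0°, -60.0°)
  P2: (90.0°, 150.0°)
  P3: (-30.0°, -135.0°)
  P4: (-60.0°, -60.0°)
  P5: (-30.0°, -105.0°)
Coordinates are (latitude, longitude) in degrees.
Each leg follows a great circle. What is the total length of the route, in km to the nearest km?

7560 km

Leg P1→P2: central angle 0.5236 rad, distance 909.7 km.
Leg P2→P3: central angle 2.0944 rad, distance 3638.8 km.
Leg P3→P4: central angle 0.9943 rad, distance 1727.5 km.
Leg P4→P5: central angle 0.7389 rad, distance 1283.8 km.
Total: 909.7 + 3638.8 + 1727.5 + 1283.8 ≈ 7560 km.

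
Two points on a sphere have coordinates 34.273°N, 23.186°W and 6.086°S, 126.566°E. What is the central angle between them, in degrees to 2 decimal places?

140.31°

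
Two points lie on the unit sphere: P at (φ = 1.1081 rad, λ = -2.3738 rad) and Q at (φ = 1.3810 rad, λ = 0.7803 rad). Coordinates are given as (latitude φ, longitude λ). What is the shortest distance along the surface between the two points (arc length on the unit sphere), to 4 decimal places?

0.6525

Let φ₁ = 1.1081 rad, φ₂ = 1.3810 rad, and Δλ = -3.1291 rad.
cos c = sin φ₁ sin φ₂ + cos φ₁ cos φ₂ cos Δλ = (0.8949)(0.9820) + (0.4464)(0.1887)(-0.9999) = 0.79458,
so c = arccos(0.79458) = 0.65248 rad.
On the unit sphere the arc length equals the central angle: 0.6525.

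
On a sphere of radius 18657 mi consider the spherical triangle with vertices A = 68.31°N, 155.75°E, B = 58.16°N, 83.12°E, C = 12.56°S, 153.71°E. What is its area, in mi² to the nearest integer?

Side lengths (central angles): a = 1.5844, b = 1.4117, c = 0.5594 rad; semiperimeter s = 1.7777.
By l'Huilier's theorem, tan(E/4) = √[tan(s/2) tan((s−a)/2) tan((s−b)/2) tan((s−c)/2)], giving spherical excess E = 0.4942 rad.
Area = E·R² = 0.4942 × (18657)² ≈ 172039581 mi².

172039581 mi²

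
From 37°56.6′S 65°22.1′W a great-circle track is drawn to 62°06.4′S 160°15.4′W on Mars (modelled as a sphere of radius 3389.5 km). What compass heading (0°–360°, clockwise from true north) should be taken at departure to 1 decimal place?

With φ₁ = -0.6622, φ₂ = -1.0840, Δλ = -1.6561 rad, the forward-azimuth formula gives
θ = atan2( sin Δλ cos φ₂ , cos φ₁ sin φ₂ − sin φ₁ cos φ₂ cos Δλ ) = atan2(-0.4661, -0.7215) = -147.14°.
Adding 360° brings this into [0°, 360°): 212.9°.

212.9°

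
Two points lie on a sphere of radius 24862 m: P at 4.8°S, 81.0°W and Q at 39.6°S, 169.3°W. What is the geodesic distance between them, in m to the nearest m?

Let φ₁ = -0.0838 rad, φ₂ = -0.6912 rad, and Δλ = -1.5411 rad.
Haversine: a = sin²(Δφ/2) + cos φ₁ cos φ₂ sin²(Δλ/2) = 0.0894 + (0.9965)(0.7705)(0.4852) = 0.46194.
Central angle c = 2·arcsin(√a) = 1.49461 rad.
Distance = R·c = 24862 × 1.4946 ≈ 37159 m.

37159 m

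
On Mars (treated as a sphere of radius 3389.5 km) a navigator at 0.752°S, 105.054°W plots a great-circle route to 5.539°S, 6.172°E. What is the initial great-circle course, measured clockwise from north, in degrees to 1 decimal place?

96.2°

With φ₁ = -0.0131, φ₂ = -0.0967, Δλ = 1.9413 rad, the forward-azimuth formula gives
θ = atan2( sin Δλ cos φ₂ , cos φ₁ sin φ₂ − sin φ₁ cos φ₂ cos Δλ ) = atan2(0.9278, -0.1012) = 96.23°.
So the initial bearing is 96.2°.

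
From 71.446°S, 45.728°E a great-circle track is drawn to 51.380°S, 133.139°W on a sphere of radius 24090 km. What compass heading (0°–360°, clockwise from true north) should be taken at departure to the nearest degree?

With φ₁ = -1.2470, φ₂ = -0.8968, Δλ = -3.1218 rad, the forward-azimuth formula gives
θ = atan2( sin Δλ cos φ₂ , cos φ₁ sin φ₂ − sin φ₁ cos φ₂ cos Δλ ) = atan2(-0.0123, -0.8402) = -179.16°.
Adding 360° brings this into [0°, 360°): 181°.

181°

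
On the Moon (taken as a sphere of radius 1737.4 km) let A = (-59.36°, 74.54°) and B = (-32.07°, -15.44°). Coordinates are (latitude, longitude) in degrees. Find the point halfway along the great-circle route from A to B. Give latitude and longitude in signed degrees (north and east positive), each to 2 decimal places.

-54.59°, 15.58°

Central angle δ = 1.0962 rad. Interpolating on the sphere with fraction f = 0.5:
P = [sin((1−f)δ)·A + sin(fδ)·B] / sin δ = 0.5858·A + 0.5858·B in Cartesian coordinates,
giving P = (0.5581, 0.1556, -0.8151), i.e. latitude -54.59°, longitude 15.58°.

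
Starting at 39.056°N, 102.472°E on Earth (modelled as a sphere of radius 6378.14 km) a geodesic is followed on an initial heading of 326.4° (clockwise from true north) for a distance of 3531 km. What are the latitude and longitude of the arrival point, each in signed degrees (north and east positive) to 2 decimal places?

61.17°, 65.37°

Angular distance δ = d/R = 3531/6378.14 = 0.55361 rad; initial bearing θ = 5.6968 rad.
sin φ₂ = sin φ₁ cos δ + cos φ₁ sin δ cos θ = (0.6301)(0.8506) + (0.7765)(0.5258)(0.8329) = 0.8760, so φ₂ = 61.17°.
Δλ = atan2(sin θ sin δ cos φ₁, cos δ − sin φ₁ sin φ₂) = atan2(-0.2259, 0.2987) = -37.106°.
λ₂ = 102.472° − 37.106° = 65.37°.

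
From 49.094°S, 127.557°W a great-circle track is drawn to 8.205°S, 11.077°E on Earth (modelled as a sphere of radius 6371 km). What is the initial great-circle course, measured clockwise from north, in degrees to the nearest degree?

With φ₁ = -0.8569, φ₂ = -0.1432, Δλ = 2.4196 rad, the forward-azimuth formula gives
θ = atan2( sin Δλ cos φ₂ , cos φ₁ sin φ₂ − sin φ₁ cos φ₂ cos Δλ ) = atan2(0.6541, -0.6549) = 135.03°.
So the initial bearing is 135°.

135°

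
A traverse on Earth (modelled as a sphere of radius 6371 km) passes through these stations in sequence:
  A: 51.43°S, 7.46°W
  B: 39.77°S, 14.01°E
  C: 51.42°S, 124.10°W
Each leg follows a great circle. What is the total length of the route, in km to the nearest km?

11193 km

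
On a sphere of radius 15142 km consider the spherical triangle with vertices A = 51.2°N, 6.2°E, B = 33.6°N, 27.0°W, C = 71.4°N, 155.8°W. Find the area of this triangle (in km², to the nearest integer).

65338265 km²

Side lengths (central angles): a = 1.2047, b = 0.9902, c = 0.5196 rad; semiperimeter s = 1.3572.
By l'Huilier's theorem, tan(E/4) = √[tan(s/2) tan((s−a)/2) tan((s−b)/2) tan((s−c)/2)], giving spherical excess E = 0.2850 rad.
Area = E·R² = 0.2850 × (15142)² ≈ 65338265 km².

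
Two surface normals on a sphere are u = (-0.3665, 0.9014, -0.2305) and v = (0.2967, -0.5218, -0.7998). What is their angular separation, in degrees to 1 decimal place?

113.3°

u·v = -0.3947; |u| = 1.0000, |v| = 1.0000.
cos θ = (u·v)/(|u||v|) = -0.3947, so θ = 113.3°.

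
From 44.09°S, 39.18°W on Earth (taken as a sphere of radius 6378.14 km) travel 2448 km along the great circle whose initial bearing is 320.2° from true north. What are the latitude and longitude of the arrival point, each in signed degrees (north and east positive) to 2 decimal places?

Angular distance δ = d/R = 2448/6378.14 = 0.38381 rad; initial bearing θ = 5.5885 rad.
sin φ₂ = sin φ₁ cos δ + cos φ₁ sin δ cos θ = (-0.6958)(0.9272) + (0.7182)(0.3745)(0.7683) = -0.4385, so φ₂ = -26.01°.
Δλ = atan2(sin θ sin δ cos φ₁, cos δ − sin φ₁ sin φ₂) = atan2(-0.1722, 0.6221) = -15.468°.
λ₂ = -39.180° − 15.468° = -54.65°.

-26.01°, -54.65°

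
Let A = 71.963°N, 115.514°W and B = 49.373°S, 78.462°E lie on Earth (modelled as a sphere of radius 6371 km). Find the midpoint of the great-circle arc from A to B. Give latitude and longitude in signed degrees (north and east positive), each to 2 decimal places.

28.16°, 90.50°

Central angle δ = 2.7321 rad. Interpolating on the sphere with fraction f = 0.5:
P = [sin((1−f)δ)·A + sin(fδ)·B] / sin δ = 2.4590·A + 2.4590·B in Cartesian coordinates,
giving P = (-0.0077, 0.8816, 0.4719), i.e. latitude 28.16°, longitude 90.50°.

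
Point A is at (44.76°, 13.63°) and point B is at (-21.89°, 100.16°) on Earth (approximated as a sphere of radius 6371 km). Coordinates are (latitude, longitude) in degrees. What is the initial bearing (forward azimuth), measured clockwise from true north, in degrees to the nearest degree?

With φ₁ = 0.7812, φ₂ = -0.3821, Δλ = 1.5102 rad, the forward-azimuth formula gives
θ = atan2( sin Δλ cos φ₂ , cos φ₁ sin φ₂ − sin φ₁ cos φ₂ cos Δλ ) = atan2(0.9262, -0.3043) = 108.19°.
So the initial bearing is 108°.

108°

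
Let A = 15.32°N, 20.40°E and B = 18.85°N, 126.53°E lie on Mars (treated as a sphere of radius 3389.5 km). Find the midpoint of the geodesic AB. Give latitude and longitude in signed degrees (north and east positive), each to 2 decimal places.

27.09°, 72.74°

Central angle δ = 1.7398 rad. Interpolating on the sphere with fraction f = 0.5:
P = [sin((1−f)δ)·A + sin(fδ)·B] / sin δ = 0.7753·A + 0.7753·B in Cartesian coordinates,
giving P = (0.2641, 0.8502, 0.4553), i.e. latitude 27.09°, longitude 72.74°.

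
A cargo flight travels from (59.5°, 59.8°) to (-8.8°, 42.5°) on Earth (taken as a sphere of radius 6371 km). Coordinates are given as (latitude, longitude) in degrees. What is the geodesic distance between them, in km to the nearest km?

Let φ₁ = 1.0385 rad, φ₂ = -0.1536 rad, and Δλ = -0.3019 rad.
Haversine: a = sin²(Δφ/2) + cos φ₁ cos φ₂ sin²(Δλ/2) = 0.3151 + (0.5075)(0.9882)(0.0226) = 0.32647.
Central angle c = 2·arcsin(√a) = 1.21637 rad.
Distance = R·c = 6371 × 1.2164 ≈ 7749 km.

7749 km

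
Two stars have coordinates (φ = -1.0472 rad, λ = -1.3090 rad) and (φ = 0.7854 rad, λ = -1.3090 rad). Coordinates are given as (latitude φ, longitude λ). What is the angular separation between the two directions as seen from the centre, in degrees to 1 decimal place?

105.0°

In radians: φ₁ = -1.0472, φ₂ = 0.7854, Δλ = 0.000° = 0.0000 rad.
cos c = sin φ₁ sin φ₂ + cos φ₁ cos φ₂ cos Δλ = (-0.8660)(0.7071) + (0.5000)(0.7071)(1.0000) = -0.25882,
so c = arccos(-0.25882) = 1.83260 rad.
So the angular separation is 105.0°.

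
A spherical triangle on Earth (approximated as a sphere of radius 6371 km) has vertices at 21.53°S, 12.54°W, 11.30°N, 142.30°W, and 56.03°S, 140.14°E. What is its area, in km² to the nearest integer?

Side lengths (central angles): a = 1.6153, b = 1.7289, c = 2.2854 rad; semiperimeter s = 2.8148.
By l'Huilier's theorem, tan(E/4) = √[tan(s/2) tan((s−a)/2) tan((s−b)/2) tan((s−c)/2)], giving spherical excess E = 2.7559 rad.
Area = E·R² = 2.7559 × (6371)² ≈ 111862401 km².

111862401 km²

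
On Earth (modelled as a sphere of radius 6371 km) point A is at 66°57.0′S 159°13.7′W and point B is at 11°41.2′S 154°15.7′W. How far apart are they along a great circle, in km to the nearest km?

6156 km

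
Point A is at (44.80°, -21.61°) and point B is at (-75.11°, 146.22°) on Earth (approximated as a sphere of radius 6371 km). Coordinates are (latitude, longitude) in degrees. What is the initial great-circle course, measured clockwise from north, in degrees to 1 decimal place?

With φ₁ = 0.7819, φ₂ = -1.3109, Δλ = 2.9292 rad, the forward-azimuth formula gives
θ = atan2( sin Δλ cos φ₂ , cos φ₁ sin φ₂ − sin φ₁ cos φ₂ cos Δλ ) = atan2(0.0542, -0.5087) = 173.92°.
So the initial bearing is 173.9°.

173.9°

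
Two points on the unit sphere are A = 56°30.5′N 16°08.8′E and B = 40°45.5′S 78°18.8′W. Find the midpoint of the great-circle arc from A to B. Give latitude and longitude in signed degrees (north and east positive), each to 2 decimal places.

Central angle δ = 2.1858 rad. Interpolating on the sphere with fraction f = 0.5:
P = [sin((1−f)δ)·A + sin(fδ)·B] / sin δ = 1.0872·A + 1.0872·B in Cartesian coordinates,
giving P = (0.7431, -0.6396, 0.1969), i.e. latitude 11.35°, longitude -40.72°.

11.35°, -40.72°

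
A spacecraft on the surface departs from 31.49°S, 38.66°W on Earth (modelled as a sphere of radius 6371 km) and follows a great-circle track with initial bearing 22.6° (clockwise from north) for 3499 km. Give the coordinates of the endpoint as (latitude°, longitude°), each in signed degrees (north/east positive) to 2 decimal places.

-1.98°, -27.08°

Angular distance δ = d/R = 3499/6371 = 0.54921 rad; initial bearing θ = 0.3944 rad.
sin φ₂ = sin φ₁ cos δ + cos φ₁ sin δ cos θ = (-0.5223)(0.8529) + (0.8527)(0.5220)(0.9232) = -0.0346, so φ₂ = -1.98°.
Δλ = atan2(sin θ sin δ cos φ₁, cos δ − sin φ₁ sin φ₂) = atan2(0.1711, 0.8349) = 11.579°.
λ₂ = -38.660° + 11.579° = -27.08°.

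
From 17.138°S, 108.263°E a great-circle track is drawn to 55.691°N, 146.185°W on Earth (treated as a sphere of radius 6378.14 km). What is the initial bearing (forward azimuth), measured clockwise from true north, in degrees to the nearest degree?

Δλ = 105.552° = 1.8422 rad.
y = sin Δλ · cos φ₂ = (0.9634)(0.5637) = 0.5430
x = cos φ₁ sin φ₂ − sin φ₁ cos φ₂ cos Δλ = (0.9556)(0.8260) − (-0.2947)(0.5637)(-0.2681) = 0.7448
θ = atan2(y, x) = 36.10°, so the bearing is 36°.

36°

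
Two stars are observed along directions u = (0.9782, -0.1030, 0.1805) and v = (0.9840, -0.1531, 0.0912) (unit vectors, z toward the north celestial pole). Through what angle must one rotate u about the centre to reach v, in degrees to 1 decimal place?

5.9°

u·v = 0.9948; |u| = 1.0000, |v| = 1.0000.
cos θ = (u·v)/(|u||v|) = 0.9947, so θ = 5.9°.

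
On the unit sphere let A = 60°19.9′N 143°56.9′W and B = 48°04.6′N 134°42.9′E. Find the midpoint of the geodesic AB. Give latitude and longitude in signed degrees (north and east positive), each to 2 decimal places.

61.13°, 168.09°

The central angle between A and B is δ = 0.8005 rad.
With f = 0.5, the slerp weights are sin((1−f)δ)/sin δ = 0.5429 and sin(fδ)/sin δ = 0.5429.
Weighted sum of the unit vectors: (0.5429)·(-0.4002,-0.2913,0.8689) + (0.5429)·(-0.4701,0.4748,0.7440) = (-0.4725, 0.0996, 0.8757).
Converting back: φ = atan2(z, √(x²+y²)) = 61.13°, λ = atan2(y, x) = 168.09°.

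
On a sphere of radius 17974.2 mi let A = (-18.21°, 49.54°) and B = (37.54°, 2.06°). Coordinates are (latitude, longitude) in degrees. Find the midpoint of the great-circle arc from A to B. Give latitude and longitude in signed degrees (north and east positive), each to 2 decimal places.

Central angle δ = 1.2465 rad. Interpolating on the sphere with fraction f = 0.5:
P = [sin((1−f)δ)·A + sin(fδ)·B] / sin δ = 0.6158·A + 0.6158·B in Cartesian coordinates,
giving P = (0.8675, 0.4626, 0.1828), i.e. latitude 10.53°, longitude 28.07°.

10.53°, 28.07°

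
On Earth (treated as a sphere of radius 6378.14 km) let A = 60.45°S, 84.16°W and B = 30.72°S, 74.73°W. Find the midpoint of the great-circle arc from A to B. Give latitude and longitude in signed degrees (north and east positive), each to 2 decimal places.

-45.67°, -78.17°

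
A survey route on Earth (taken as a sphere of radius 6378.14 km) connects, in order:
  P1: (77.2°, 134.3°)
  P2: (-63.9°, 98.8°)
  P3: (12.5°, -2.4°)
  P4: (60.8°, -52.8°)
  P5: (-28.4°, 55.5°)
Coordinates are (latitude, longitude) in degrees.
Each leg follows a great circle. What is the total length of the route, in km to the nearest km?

48175 km

Leg P1→P2: central angle 2.4921 rad, distance 15894.6 km.
Leg P2→P3: central angle 1.8523 rad, distance 11814.2 km.
Leg P3→P4: central angle 1.0558 rad, distance 6734.0 km.
Leg P4→P5: central angle 2.1531 rad, distance 13732.6 km.
Total: 15894.6 + 11814.2 + 6734.0 + 13732.6 ≈ 48175 km.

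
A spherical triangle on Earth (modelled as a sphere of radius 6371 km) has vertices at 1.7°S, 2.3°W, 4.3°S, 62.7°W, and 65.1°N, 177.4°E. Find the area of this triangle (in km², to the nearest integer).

Side lengths (central angles): a = 1.8518, b = 2.0350, c = 1.0535 rad; semiperimeter s = 2.4701.
By l'Huilier's theorem, tan(E/4) = √[tan(s/2) tan((s−a)/2) tan((s−b)/2) tan((s−c)/2)], giving spherical excess E = 1.5781 rad.
Area = E·R² = 1.5781 × (6371)² ≈ 64054204 km².

64054204 km²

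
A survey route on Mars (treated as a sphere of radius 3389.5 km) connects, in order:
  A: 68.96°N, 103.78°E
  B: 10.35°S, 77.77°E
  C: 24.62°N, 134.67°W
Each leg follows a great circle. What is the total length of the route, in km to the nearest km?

Leg A→B: central angle 1.4205 rad, distance 4814.8 km.
Leg B→C: central angle 2.5492 rad, distance 8640.4 km.
Total: 4814.8 + 8640.4 ≈ 13455 km.

13455 km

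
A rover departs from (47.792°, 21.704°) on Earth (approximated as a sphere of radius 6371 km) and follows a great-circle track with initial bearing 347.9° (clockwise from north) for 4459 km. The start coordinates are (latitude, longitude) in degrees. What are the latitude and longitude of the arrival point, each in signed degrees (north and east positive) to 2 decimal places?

Angular distance δ = d/R = 4459/6371 = 0.69989 rad; initial bearing θ = 6.0720 rad.
sin φ₂ = sin φ₁ cos δ + cos φ₁ sin δ cos θ = (0.7407)(0.7649) + (0.6718)(0.6441)(0.9778) = 0.9897, so φ₂ = 81.77°.
Δλ = atan2(sin θ sin δ cos φ₁, cos δ − sin φ₁ sin φ₂) = atan2(-0.0907, 0.0318) = -70.668°.
λ₂ = 21.704° − 70.668° = -48.96°.

81.77°, -48.96°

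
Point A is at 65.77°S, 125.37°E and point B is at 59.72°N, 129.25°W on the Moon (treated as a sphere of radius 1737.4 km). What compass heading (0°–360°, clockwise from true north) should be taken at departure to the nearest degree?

64°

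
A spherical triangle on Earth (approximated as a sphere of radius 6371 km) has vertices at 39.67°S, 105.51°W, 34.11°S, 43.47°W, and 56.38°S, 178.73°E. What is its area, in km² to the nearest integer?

16659441 km²

Side lengths (central angles): a = 1.4431, b = 0.8809, c = 0.8542 rad; semiperimeter s = 1.5891.
By l'Huilier's theorem, tan(E/4) = √[tan(s/2) tan((s−a)/2) tan((s−b)/2) tan((s−c)/2)], giving spherical excess E = 0.4104 rad.
Area = E·R² = 0.4104 × (6371)² ≈ 16659441 km².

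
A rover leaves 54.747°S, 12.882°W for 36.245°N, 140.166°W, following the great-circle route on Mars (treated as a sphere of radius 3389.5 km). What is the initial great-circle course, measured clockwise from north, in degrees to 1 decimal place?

With φ₁ = -0.9555, φ₂ = 0.6326, Δλ = -2.2215 rad, the forward-azimuth formula gives
θ = atan2( sin Δλ cos φ₂ , cos φ₁ sin φ₂ − sin φ₁ cos φ₂ cos Δλ ) = atan2(-0.6417, -0.0577) = -95.14°.
Adding 360° brings this into [0°, 360°): 264.9°.

264.9°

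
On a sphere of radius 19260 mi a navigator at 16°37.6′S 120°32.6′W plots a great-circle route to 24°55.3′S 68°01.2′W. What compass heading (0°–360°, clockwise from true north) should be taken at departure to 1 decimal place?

108.9°

With φ₁ = -0.2902, φ₂ = -0.4350, Δλ = 0.9167 rad, the forward-azimuth formula gives
θ = atan2( sin Δλ cos φ₂ , cos φ₁ sin φ₂ − sin φ₁ cos φ₂ cos Δλ ) = atan2(0.7197, -0.2459) = 108.86°.
So the initial bearing is 108.9°.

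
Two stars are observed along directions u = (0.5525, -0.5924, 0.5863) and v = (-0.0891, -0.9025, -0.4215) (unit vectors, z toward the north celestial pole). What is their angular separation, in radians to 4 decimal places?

u·v = 0.2383; |u| = 1.0000, |v| = 1.0001.
cos θ = (u·v)/(|u||v|) = 0.2383, so θ = 1.3302 rad.

1.3302 rad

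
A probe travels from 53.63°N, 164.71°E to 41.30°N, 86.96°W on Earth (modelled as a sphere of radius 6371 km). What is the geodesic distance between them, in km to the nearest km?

7446 km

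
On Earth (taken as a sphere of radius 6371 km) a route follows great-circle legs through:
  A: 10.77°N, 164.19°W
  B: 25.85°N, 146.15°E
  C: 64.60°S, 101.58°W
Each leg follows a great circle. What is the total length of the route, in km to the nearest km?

Leg A→B: central angle 0.8582 rad, distance 5467.9 km.
Leg B→C: central angle 2.1414 rad, distance 13643.0 km.
Total: 5467.9 + 13643.0 ≈ 19111 km.

19111 km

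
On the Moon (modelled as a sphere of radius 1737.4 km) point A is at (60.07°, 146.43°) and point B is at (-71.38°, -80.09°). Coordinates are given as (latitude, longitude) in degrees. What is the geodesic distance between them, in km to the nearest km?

4809 km

In radians: φ₁ = 1.0484, φ₂ = -1.2458, Δλ = 133.480° = 2.3297 rad.
cos c = sin φ₁ sin φ₂ + cos φ₁ cos φ₂ cos Δλ = (0.8666)(-0.9477) + (0.4989)(0.3193)(-0.6881) = -0.93089,
so c = arccos(-0.93089) = 2.76765 rad.
Distance = R·c = 1737.4 × 2.7676 ≈ 4809 km.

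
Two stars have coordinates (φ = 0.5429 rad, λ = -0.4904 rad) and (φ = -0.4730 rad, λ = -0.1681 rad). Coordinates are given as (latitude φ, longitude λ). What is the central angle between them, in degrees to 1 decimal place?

Let φ₁ = 0.5429 rad, φ₂ = -0.4730 rad, and Δλ = 0.3223 rad.
cos c = sin φ₁ sin φ₂ + cos φ₁ cos φ₂ cos Δλ = (0.5166)(-0.4556) + (0.8562)(0.8902)(0.9485) = 0.48761,
so c = arccos(0.48761) = 1.06145 rad.
So the angular separation is 60.8°.

60.8°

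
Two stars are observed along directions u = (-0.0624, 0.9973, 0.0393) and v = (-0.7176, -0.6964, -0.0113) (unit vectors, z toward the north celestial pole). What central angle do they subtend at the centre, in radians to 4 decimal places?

u·v = -0.6502; |u| = 1.0000, |v| = 1.0000.
cos θ = (u·v)/(|u||v|) = -0.6502, so θ = 2.2786 rad.

2.2786 rad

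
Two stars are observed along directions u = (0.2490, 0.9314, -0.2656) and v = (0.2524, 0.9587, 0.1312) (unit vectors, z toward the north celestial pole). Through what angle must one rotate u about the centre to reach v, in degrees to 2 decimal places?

u·v = 0.9209; |u| = 1.0000, |v| = 1.0000.
cos θ = (u·v)/(|u||v|) = 0.9209, so θ = 22.94°.

22.94°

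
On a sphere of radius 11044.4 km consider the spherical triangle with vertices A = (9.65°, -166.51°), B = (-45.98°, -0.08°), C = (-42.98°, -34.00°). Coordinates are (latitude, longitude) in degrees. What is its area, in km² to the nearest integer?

99019071 km²

Side lengths (central angles): a = 0.4224, b = 2.2163, c = 2.4759 rad; semiperimeter s = 2.5573.
By l'Huilier's theorem, tan(E/4) = √[tan(s/2) tan((s−a)/2) tan((s−b)/2) tan((s−c)/2)], giving spherical excess E = 0.8118 rad.
Area = E·R² = 0.8118 × (11044.4)² ≈ 99019071 km².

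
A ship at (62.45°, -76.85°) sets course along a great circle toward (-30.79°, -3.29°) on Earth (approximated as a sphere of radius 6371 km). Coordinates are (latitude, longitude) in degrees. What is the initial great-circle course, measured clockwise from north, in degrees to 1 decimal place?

118.8°

With φ₁ = 1.0900, φ₂ = -0.5374, Δλ = 1.2839 rad, the forward-azimuth formula gives
θ = atan2( sin Δλ cos φ₂ , cos φ₁ sin φ₂ − sin φ₁ cos φ₂ cos Δλ ) = atan2(0.8239, -0.4523) = 118.77°.
So the initial bearing is 118.8°.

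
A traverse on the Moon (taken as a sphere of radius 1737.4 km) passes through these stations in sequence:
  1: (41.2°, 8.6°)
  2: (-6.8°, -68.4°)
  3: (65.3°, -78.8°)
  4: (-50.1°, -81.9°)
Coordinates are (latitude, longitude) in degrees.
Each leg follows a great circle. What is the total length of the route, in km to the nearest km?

8271 km

Leg 1→2: central angle 1.4806 rad, distance 2572.4 km.
Leg 2→3: central angle 1.2655 rad, distance 2198.7 km.
Leg 3→4: central angle 2.0145 rad, distance 3500.1 km.
Total: 2572.4 + 2198.7 + 3500.1 ≈ 8271 km.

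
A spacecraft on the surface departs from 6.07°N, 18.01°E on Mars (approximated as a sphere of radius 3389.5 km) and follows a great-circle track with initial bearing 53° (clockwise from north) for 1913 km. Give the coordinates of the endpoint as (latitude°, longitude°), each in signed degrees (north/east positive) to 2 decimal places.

24.17°, 45.93°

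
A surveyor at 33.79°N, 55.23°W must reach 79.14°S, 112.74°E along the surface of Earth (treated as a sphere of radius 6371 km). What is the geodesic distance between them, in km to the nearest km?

14942 km

With latitudes φ₁ = 33.790°, φ₂ = -79.140° and longitude difference Δλ = 167.970°:
Haversine: a = sin²(Δφ/2) + cos φ₁ cos φ₂ sin²(Δλ/2) = 0.6948 + (0.8311)(0.1884)(0.9890) = 0.84967.
Central angle c = 2·arcsin(√a) = 2.34526 rad.
Distance = R·c = 6371 × 2.3453 ≈ 14942 km.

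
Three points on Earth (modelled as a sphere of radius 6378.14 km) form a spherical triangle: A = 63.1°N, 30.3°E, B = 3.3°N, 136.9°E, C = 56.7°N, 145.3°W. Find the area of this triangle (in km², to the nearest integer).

Side lengths (central angles): a = 1.4061, b = 1.0498, c = 1.6486 rad; semiperimeter s = 2.0523.
By l'Huilier's theorem, tan(E/4) = √[tan(s/2) tan((s−a)/2) tan((s−b)/2) tan((s−c)/2)], giving spherical excess E = 0.9759 rad.
Area = E·R² = 0.9759 × (6378.14)² ≈ 39698673 km².

39698673 km²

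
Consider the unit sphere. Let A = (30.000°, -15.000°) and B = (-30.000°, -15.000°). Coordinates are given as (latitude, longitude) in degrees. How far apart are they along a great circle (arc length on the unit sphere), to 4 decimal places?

With latitudes φ₁ = 30.000°, φ₂ = -30.000° and longitude difference Δλ = 0.000°:
cos c = sin φ₁ sin φ₂ + cos φ₁ cos φ₂ cos Δλ = (0.5000)(-0.5000) + (0.8660)(0.8660)(1.0000) = 0.50000,
so c = arccos(0.50000) = 1.04720 rad.
On the unit sphere the arc length equals the central angle: 1.0472.

1.0472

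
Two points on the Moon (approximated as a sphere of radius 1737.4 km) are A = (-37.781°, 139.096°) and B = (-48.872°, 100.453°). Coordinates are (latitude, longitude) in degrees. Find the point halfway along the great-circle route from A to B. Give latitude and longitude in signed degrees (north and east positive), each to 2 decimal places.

-44.97°, 121.61°

Central angle δ = 0.5206 rad. Interpolating on the sphere with fraction f = 0.5:
P = [sin((1−f)δ)·A + sin(fδ)·B] / sin δ = 0.5174·A + 0.5174·B in Cartesian coordinates,
giving P = (-0.3708, 0.6025, -0.7068), i.e. latitude -44.97°, longitude 121.61°.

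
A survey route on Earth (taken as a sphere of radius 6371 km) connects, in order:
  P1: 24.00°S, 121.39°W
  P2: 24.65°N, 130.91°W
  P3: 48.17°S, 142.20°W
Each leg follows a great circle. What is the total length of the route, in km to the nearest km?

Leg P1→P2: central angle 0.8642 rad, distance 5506.0 km.
Leg P2→P3: central angle 1.2832 rad, distance 8175.3 km.
Total: 5506.0 + 8175.3 ≈ 13681 km.

13681 km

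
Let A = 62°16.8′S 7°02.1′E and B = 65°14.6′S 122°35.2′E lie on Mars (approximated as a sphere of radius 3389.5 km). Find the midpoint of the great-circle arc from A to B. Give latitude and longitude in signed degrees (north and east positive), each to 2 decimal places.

Central angle δ = 0.7672 rad. Interpolating on the sphere with fraction f = 0.5:
P = [sin((1−f)δ)·A + sin(fδ)·B] / sin δ = 0.5392·A + 0.5392·B in Cartesian coordinates,
giving P = (0.1273, 0.2210, -0.9669), i.e. latitude -75.23°, longitude 60.05°.

-75.23°, 60.05°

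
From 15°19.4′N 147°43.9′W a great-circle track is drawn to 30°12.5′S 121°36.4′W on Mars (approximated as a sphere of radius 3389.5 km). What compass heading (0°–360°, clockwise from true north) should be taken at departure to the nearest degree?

151°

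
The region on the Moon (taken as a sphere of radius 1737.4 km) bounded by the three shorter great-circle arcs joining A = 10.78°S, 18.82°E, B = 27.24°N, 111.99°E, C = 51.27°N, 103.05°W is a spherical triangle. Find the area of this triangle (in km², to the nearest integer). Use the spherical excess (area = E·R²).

7472596 km²

Side lengths (central angles): a = 1.6693, b = 2.0606, c = 1.7051 rad; semiperimeter s = 2.7175.
By l'Huilier's theorem, tan(E/4) = √[tan(s/2) tan((s−a)/2) tan((s−b)/2) tan((s−c)/2)], giving spherical excess E = 2.4756 rad.
Area = E·R² = 2.4756 × (1737.4)² ≈ 7472596 km².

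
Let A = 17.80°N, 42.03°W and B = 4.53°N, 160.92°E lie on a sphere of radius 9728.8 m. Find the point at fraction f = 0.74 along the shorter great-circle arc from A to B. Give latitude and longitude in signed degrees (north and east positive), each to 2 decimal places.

The central angle between A and B is δ = 2.5866 rad.
With f = 0.74, the slerp weights are sin((1−f)δ)/sin δ = 1.1821 and sin(fδ)/sin δ = 1.7869.
Weighted sum of the unit vectors: (1.1821)·(0.7072,-0.6375,0.3057) + (1.7869)·(-0.9421,0.3259,0.0790) = (-0.8474, -0.1713, 0.5025).
Converting back: φ = atan2(z, √(x²+y²)) = 30.17°, λ = atan2(y, x) = -168.57°.

30.17°, -168.57°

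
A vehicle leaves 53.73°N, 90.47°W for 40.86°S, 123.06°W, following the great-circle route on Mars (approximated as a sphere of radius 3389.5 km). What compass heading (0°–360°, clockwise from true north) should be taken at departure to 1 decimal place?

204.3°

With φ₁ = 0.9378, φ₂ = -0.7131, Δλ = -0.5688 rad, the forward-azimuth formula gives
θ = atan2( sin Δλ cos φ₂ , cos φ₁ sin φ₂ − sin φ₁ cos φ₂ cos Δλ ) = atan2(-0.4074, -0.9008) = -155.67°.
Adding 360° brings this into [0°, 360°): 204.3°.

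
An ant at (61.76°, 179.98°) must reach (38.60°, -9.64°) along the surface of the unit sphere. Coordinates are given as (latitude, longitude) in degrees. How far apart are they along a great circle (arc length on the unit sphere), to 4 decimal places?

1.3847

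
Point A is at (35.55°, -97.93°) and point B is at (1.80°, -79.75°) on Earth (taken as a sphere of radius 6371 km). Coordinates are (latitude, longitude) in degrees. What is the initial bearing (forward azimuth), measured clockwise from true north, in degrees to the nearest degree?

149°

With φ₁ = 0.6205, φ₂ = 0.0314, Δλ = 0.3173 rad, the forward-azimuth formula gives
θ = atan2( sin Δλ cos φ₂ , cos φ₁ sin φ₂ − sin φ₁ cos φ₂ cos Δλ ) = atan2(0.3118, -0.5266) = 149.36°.
So the initial bearing is 149°.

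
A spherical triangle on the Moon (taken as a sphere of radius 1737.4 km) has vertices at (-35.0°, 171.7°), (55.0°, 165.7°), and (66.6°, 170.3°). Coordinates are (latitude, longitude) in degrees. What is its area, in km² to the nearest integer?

Side lengths (central angles): a = 0.2061, b = 1.7734, c = 1.5734 rad; semiperimeter s = 1.7764.
By l'Huilier's theorem, tan(E/4) = √[tan(s/2) tan((s−a)/2) tan((s−b)/2) tan((s−c)/2)], giving spherical excess E = 0.0552 rad.
Area = E·R² = 0.0552 × (1737.4)² ≈ 166746 km².

166746 km²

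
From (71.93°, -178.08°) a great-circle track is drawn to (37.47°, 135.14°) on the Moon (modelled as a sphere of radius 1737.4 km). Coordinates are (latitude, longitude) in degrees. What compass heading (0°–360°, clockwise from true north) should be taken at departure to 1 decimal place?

240.4°

Δλ = -46.780° = -0.8165 rad.
y = sin Δλ · cos φ₂ = (-0.7287)(0.7937) = -0.5784
x = cos φ₁ sin φ₂ − sin φ₁ cos φ₂ cos Δλ = (0.3102)(0.6083) − (0.9507)(0.7937)(0.6848) = -0.3280
θ = atan2(y, x) = -119.56°; adding 360° gives 240.4°.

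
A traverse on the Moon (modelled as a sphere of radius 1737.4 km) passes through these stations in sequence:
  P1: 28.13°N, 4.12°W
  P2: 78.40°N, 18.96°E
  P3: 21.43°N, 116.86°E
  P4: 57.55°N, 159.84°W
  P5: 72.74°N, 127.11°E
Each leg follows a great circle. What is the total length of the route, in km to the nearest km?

Leg P1→P2: central angle 0.8957 rad, distance 1556.2 km.
Leg P2→P3: central angle 1.2322 rad, distance 2140.8 km.
Leg P3→P4: central angle 1.1955 rad, distance 2077.0 km.
Leg P4→P5: central angle 0.5505 rad, distance 956.4 km.
Total: 1556.2 + 2140.8 + 2077.0 + 956.4 ≈ 6730 km.

6730 km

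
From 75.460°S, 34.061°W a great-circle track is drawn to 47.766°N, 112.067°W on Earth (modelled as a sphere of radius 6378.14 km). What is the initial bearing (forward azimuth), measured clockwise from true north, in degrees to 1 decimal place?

296.0°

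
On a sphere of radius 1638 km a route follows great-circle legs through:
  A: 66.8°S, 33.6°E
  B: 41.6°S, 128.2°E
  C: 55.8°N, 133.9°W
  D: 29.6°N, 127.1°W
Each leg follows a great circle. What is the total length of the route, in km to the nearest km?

5949 km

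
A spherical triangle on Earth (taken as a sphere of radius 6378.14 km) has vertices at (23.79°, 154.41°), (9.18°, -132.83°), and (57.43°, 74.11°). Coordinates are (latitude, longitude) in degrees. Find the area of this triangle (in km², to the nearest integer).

Side lengths (central angles): a = 1.9170, b = 1.1341, c = 1.2323 rad; semiperimeter s = 2.1417.
By l'Huilier's theorem, tan(E/4) = √[tan(s/2) tan((s−a)/2) tan((s−b)/2) tan((s−c)/2)], giving spherical excess E = 0.9268 rad.
Area = E·R² = 0.9268 × (6378.14)² ≈ 37701775 km².

37701775 km²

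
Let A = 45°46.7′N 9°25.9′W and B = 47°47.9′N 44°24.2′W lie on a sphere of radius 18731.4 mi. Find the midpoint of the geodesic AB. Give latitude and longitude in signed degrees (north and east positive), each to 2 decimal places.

48.14°, -26.58°

Central angle δ = 0.4158 rad. Interpolating on the sphere with fraction f = 0.5:
P = [sin((1−f)δ)·A + sin(fδ)·B] / sin δ = 0.5110·A + 0.5110·B in Cartesian coordinates,
giving P = (0.5968, -0.2986, 0.7448), i.e. latitude 48.14°, longitude -26.58°.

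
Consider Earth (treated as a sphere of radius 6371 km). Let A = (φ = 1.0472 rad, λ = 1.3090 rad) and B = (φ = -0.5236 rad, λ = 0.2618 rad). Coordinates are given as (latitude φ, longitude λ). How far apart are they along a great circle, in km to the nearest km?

11398 km

In radians: φ₁ = 1.0472, φ₂ = -0.5236, Δλ = -60.000° = -1.0472 rad.
cos c = sin φ₁ sin φ₂ + cos φ₁ cos φ₂ cos Δλ = (0.8660)(-0.5000) + (0.5000)(0.8660)(0.5000) = -0.21651,
so c = arccos(-0.21651) = 1.78903 rad.
Distance = R·c = 6371 × 1.7890 ≈ 11398 km.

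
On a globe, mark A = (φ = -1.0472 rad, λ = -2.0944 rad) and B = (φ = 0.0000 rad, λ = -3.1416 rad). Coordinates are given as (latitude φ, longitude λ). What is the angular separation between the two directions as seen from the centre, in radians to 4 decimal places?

1.3181 rad

With latitudes φ₁ = -60.000°, φ₂ = 0.000° and longitude difference Δλ = -60.000°:
Haversine: a = sin²(Δφ/2) + cos φ₁ cos φ₂ sin²(Δλ/2) = 0.2500 + (0.5000)(1.0000)(0.2500) = 0.37500.
Central angle c = 2·arcsin(√a) = 1.31812 rad.
So the angular separation is 1.3181 rad.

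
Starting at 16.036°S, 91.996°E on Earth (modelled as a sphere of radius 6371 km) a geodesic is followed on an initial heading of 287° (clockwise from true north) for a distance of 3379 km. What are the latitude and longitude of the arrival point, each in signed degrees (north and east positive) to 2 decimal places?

-5.52°, 62.92°

Angular distance δ = d/R = 3379/6371 = 0.53037 rad; initial bearing θ = 5.0091 rad.
sin φ₂ = sin φ₁ cos δ + cos φ₁ sin δ cos θ = (-0.2762)(0.8626) + (0.9611)(0.5059)(0.2924) = -0.0961, so φ₂ = -5.52°.
Δλ = atan2(sin θ sin δ cos φ₁, cos δ − sin φ₁ sin φ₂) = atan2(-0.4649, 0.8361) = -29.078°.
λ₂ = 91.996° − 29.078° = 62.92°.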